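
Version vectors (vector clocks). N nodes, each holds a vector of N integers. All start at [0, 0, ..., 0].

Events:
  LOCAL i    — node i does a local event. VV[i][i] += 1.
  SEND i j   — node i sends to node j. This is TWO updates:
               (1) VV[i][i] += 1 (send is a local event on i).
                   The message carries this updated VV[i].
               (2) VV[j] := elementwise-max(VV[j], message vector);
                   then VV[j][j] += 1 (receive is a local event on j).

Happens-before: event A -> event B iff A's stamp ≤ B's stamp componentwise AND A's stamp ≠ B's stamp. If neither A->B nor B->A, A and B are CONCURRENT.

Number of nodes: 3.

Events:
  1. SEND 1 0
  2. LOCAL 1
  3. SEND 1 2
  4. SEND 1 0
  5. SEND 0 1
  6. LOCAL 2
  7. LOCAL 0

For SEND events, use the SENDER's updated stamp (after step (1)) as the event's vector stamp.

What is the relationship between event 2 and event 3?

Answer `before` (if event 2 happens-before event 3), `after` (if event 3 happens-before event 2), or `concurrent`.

Initial: VV[0]=[0, 0, 0]
Initial: VV[1]=[0, 0, 0]
Initial: VV[2]=[0, 0, 0]
Event 1: SEND 1->0: VV[1][1]++ -> VV[1]=[0, 1, 0], msg_vec=[0, 1, 0]; VV[0]=max(VV[0],msg_vec) then VV[0][0]++ -> VV[0]=[1, 1, 0]
Event 2: LOCAL 1: VV[1][1]++ -> VV[1]=[0, 2, 0]
Event 3: SEND 1->2: VV[1][1]++ -> VV[1]=[0, 3, 0], msg_vec=[0, 3, 0]; VV[2]=max(VV[2],msg_vec) then VV[2][2]++ -> VV[2]=[0, 3, 1]
Event 4: SEND 1->0: VV[1][1]++ -> VV[1]=[0, 4, 0], msg_vec=[0, 4, 0]; VV[0]=max(VV[0],msg_vec) then VV[0][0]++ -> VV[0]=[2, 4, 0]
Event 5: SEND 0->1: VV[0][0]++ -> VV[0]=[3, 4, 0], msg_vec=[3, 4, 0]; VV[1]=max(VV[1],msg_vec) then VV[1][1]++ -> VV[1]=[3, 5, 0]
Event 6: LOCAL 2: VV[2][2]++ -> VV[2]=[0, 3, 2]
Event 7: LOCAL 0: VV[0][0]++ -> VV[0]=[4, 4, 0]
Event 2 stamp: [0, 2, 0]
Event 3 stamp: [0, 3, 0]
[0, 2, 0] <= [0, 3, 0]? True
[0, 3, 0] <= [0, 2, 0]? False
Relation: before

Answer: before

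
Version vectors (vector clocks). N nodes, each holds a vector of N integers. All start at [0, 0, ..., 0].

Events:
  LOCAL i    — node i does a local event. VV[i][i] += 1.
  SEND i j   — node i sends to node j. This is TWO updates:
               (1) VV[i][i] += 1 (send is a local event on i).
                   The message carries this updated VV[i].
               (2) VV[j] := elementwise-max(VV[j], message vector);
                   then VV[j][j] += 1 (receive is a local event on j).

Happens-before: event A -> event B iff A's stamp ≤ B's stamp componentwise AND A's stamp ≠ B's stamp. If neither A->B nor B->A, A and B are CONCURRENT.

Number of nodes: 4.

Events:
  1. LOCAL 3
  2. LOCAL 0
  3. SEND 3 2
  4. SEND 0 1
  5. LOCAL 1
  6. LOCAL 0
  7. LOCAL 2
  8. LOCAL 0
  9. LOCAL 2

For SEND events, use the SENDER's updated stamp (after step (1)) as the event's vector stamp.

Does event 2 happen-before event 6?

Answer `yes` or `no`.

Initial: VV[0]=[0, 0, 0, 0]
Initial: VV[1]=[0, 0, 0, 0]
Initial: VV[2]=[0, 0, 0, 0]
Initial: VV[3]=[0, 0, 0, 0]
Event 1: LOCAL 3: VV[3][3]++ -> VV[3]=[0, 0, 0, 1]
Event 2: LOCAL 0: VV[0][0]++ -> VV[0]=[1, 0, 0, 0]
Event 3: SEND 3->2: VV[3][3]++ -> VV[3]=[0, 0, 0, 2], msg_vec=[0, 0, 0, 2]; VV[2]=max(VV[2],msg_vec) then VV[2][2]++ -> VV[2]=[0, 0, 1, 2]
Event 4: SEND 0->1: VV[0][0]++ -> VV[0]=[2, 0, 0, 0], msg_vec=[2, 0, 0, 0]; VV[1]=max(VV[1],msg_vec) then VV[1][1]++ -> VV[1]=[2, 1, 0, 0]
Event 5: LOCAL 1: VV[1][1]++ -> VV[1]=[2, 2, 0, 0]
Event 6: LOCAL 0: VV[0][0]++ -> VV[0]=[3, 0, 0, 0]
Event 7: LOCAL 2: VV[2][2]++ -> VV[2]=[0, 0, 2, 2]
Event 8: LOCAL 0: VV[0][0]++ -> VV[0]=[4, 0, 0, 0]
Event 9: LOCAL 2: VV[2][2]++ -> VV[2]=[0, 0, 3, 2]
Event 2 stamp: [1, 0, 0, 0]
Event 6 stamp: [3, 0, 0, 0]
[1, 0, 0, 0] <= [3, 0, 0, 0]? True. Equal? False. Happens-before: True

Answer: yes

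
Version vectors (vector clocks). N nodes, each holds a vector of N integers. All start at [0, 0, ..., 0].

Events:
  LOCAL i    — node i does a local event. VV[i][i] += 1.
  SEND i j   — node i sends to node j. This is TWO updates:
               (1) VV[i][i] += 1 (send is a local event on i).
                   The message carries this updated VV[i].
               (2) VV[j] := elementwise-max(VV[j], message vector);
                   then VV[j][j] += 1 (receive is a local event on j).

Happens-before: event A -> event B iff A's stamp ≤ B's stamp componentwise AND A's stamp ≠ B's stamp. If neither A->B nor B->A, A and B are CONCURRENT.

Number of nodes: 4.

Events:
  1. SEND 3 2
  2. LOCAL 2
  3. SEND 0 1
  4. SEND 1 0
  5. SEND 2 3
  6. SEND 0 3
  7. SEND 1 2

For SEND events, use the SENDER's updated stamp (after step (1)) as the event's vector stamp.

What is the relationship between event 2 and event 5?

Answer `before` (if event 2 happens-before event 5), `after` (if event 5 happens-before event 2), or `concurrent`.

Initial: VV[0]=[0, 0, 0, 0]
Initial: VV[1]=[0, 0, 0, 0]
Initial: VV[2]=[0, 0, 0, 0]
Initial: VV[3]=[0, 0, 0, 0]
Event 1: SEND 3->2: VV[3][3]++ -> VV[3]=[0, 0, 0, 1], msg_vec=[0, 0, 0, 1]; VV[2]=max(VV[2],msg_vec) then VV[2][2]++ -> VV[2]=[0, 0, 1, 1]
Event 2: LOCAL 2: VV[2][2]++ -> VV[2]=[0, 0, 2, 1]
Event 3: SEND 0->1: VV[0][0]++ -> VV[0]=[1, 0, 0, 0], msg_vec=[1, 0, 0, 0]; VV[1]=max(VV[1],msg_vec) then VV[1][1]++ -> VV[1]=[1, 1, 0, 0]
Event 4: SEND 1->0: VV[1][1]++ -> VV[1]=[1, 2, 0, 0], msg_vec=[1, 2, 0, 0]; VV[0]=max(VV[0],msg_vec) then VV[0][0]++ -> VV[0]=[2, 2, 0, 0]
Event 5: SEND 2->3: VV[2][2]++ -> VV[2]=[0, 0, 3, 1], msg_vec=[0, 0, 3, 1]; VV[3]=max(VV[3],msg_vec) then VV[3][3]++ -> VV[3]=[0, 0, 3, 2]
Event 6: SEND 0->3: VV[0][0]++ -> VV[0]=[3, 2, 0, 0], msg_vec=[3, 2, 0, 0]; VV[3]=max(VV[3],msg_vec) then VV[3][3]++ -> VV[3]=[3, 2, 3, 3]
Event 7: SEND 1->2: VV[1][1]++ -> VV[1]=[1, 3, 0, 0], msg_vec=[1, 3, 0, 0]; VV[2]=max(VV[2],msg_vec) then VV[2][2]++ -> VV[2]=[1, 3, 4, 1]
Event 2 stamp: [0, 0, 2, 1]
Event 5 stamp: [0, 0, 3, 1]
[0, 0, 2, 1] <= [0, 0, 3, 1]? True
[0, 0, 3, 1] <= [0, 0, 2, 1]? False
Relation: before

Answer: before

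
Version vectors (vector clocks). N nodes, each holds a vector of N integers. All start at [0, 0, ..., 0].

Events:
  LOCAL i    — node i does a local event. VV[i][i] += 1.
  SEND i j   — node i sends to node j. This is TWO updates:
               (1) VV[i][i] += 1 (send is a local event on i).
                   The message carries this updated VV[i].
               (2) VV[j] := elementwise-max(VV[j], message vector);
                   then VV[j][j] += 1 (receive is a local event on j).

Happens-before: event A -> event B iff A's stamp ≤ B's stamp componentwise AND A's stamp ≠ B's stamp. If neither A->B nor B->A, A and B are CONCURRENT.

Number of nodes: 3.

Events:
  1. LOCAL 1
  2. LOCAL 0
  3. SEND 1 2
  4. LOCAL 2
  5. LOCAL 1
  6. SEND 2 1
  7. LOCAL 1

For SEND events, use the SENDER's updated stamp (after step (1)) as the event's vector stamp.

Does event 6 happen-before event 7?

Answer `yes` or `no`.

Initial: VV[0]=[0, 0, 0]
Initial: VV[1]=[0, 0, 0]
Initial: VV[2]=[0, 0, 0]
Event 1: LOCAL 1: VV[1][1]++ -> VV[1]=[0, 1, 0]
Event 2: LOCAL 0: VV[0][0]++ -> VV[0]=[1, 0, 0]
Event 3: SEND 1->2: VV[1][1]++ -> VV[1]=[0, 2, 0], msg_vec=[0, 2, 0]; VV[2]=max(VV[2],msg_vec) then VV[2][2]++ -> VV[2]=[0, 2, 1]
Event 4: LOCAL 2: VV[2][2]++ -> VV[2]=[0, 2, 2]
Event 5: LOCAL 1: VV[1][1]++ -> VV[1]=[0, 3, 0]
Event 6: SEND 2->1: VV[2][2]++ -> VV[2]=[0, 2, 3], msg_vec=[0, 2, 3]; VV[1]=max(VV[1],msg_vec) then VV[1][1]++ -> VV[1]=[0, 4, 3]
Event 7: LOCAL 1: VV[1][1]++ -> VV[1]=[0, 5, 3]
Event 6 stamp: [0, 2, 3]
Event 7 stamp: [0, 5, 3]
[0, 2, 3] <= [0, 5, 3]? True. Equal? False. Happens-before: True

Answer: yes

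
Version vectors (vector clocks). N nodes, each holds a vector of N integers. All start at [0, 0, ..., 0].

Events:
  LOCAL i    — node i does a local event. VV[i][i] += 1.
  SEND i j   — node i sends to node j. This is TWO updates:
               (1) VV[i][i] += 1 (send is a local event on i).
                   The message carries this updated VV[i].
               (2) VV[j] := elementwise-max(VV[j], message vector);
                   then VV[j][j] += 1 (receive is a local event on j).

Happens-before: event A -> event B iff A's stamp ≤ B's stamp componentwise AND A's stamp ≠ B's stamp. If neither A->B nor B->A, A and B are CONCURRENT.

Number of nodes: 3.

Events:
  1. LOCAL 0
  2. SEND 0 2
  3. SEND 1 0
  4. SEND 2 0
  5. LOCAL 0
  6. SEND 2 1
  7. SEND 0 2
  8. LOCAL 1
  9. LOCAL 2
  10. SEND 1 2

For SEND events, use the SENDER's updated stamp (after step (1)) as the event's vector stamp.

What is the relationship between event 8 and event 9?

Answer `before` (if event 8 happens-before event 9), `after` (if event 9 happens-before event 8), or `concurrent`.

Initial: VV[0]=[0, 0, 0]
Initial: VV[1]=[0, 0, 0]
Initial: VV[2]=[0, 0, 0]
Event 1: LOCAL 0: VV[0][0]++ -> VV[0]=[1, 0, 0]
Event 2: SEND 0->2: VV[0][0]++ -> VV[0]=[2, 0, 0], msg_vec=[2, 0, 0]; VV[2]=max(VV[2],msg_vec) then VV[2][2]++ -> VV[2]=[2, 0, 1]
Event 3: SEND 1->0: VV[1][1]++ -> VV[1]=[0, 1, 0], msg_vec=[0, 1, 0]; VV[0]=max(VV[0],msg_vec) then VV[0][0]++ -> VV[0]=[3, 1, 0]
Event 4: SEND 2->0: VV[2][2]++ -> VV[2]=[2, 0, 2], msg_vec=[2, 0, 2]; VV[0]=max(VV[0],msg_vec) then VV[0][0]++ -> VV[0]=[4, 1, 2]
Event 5: LOCAL 0: VV[0][0]++ -> VV[0]=[5, 1, 2]
Event 6: SEND 2->1: VV[2][2]++ -> VV[2]=[2, 0, 3], msg_vec=[2, 0, 3]; VV[1]=max(VV[1],msg_vec) then VV[1][1]++ -> VV[1]=[2, 2, 3]
Event 7: SEND 0->2: VV[0][0]++ -> VV[0]=[6, 1, 2], msg_vec=[6, 1, 2]; VV[2]=max(VV[2],msg_vec) then VV[2][2]++ -> VV[2]=[6, 1, 4]
Event 8: LOCAL 1: VV[1][1]++ -> VV[1]=[2, 3, 3]
Event 9: LOCAL 2: VV[2][2]++ -> VV[2]=[6, 1, 5]
Event 10: SEND 1->2: VV[1][1]++ -> VV[1]=[2, 4, 3], msg_vec=[2, 4, 3]; VV[2]=max(VV[2],msg_vec) then VV[2][2]++ -> VV[2]=[6, 4, 6]
Event 8 stamp: [2, 3, 3]
Event 9 stamp: [6, 1, 5]
[2, 3, 3] <= [6, 1, 5]? False
[6, 1, 5] <= [2, 3, 3]? False
Relation: concurrent

Answer: concurrent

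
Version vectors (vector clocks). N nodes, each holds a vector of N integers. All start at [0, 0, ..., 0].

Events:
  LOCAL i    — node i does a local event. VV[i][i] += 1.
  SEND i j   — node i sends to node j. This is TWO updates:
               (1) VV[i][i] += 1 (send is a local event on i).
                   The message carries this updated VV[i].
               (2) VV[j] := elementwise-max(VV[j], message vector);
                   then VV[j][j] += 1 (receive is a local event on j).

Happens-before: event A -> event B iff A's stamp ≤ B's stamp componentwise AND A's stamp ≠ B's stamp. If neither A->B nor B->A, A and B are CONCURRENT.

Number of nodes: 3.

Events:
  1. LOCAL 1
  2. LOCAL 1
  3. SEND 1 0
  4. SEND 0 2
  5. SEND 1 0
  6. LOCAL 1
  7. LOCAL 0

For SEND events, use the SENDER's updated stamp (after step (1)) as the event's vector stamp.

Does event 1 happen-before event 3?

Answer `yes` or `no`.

Initial: VV[0]=[0, 0, 0]
Initial: VV[1]=[0, 0, 0]
Initial: VV[2]=[0, 0, 0]
Event 1: LOCAL 1: VV[1][1]++ -> VV[1]=[0, 1, 0]
Event 2: LOCAL 1: VV[1][1]++ -> VV[1]=[0, 2, 0]
Event 3: SEND 1->0: VV[1][1]++ -> VV[1]=[0, 3, 0], msg_vec=[0, 3, 0]; VV[0]=max(VV[0],msg_vec) then VV[0][0]++ -> VV[0]=[1, 3, 0]
Event 4: SEND 0->2: VV[0][0]++ -> VV[0]=[2, 3, 0], msg_vec=[2, 3, 0]; VV[2]=max(VV[2],msg_vec) then VV[2][2]++ -> VV[2]=[2, 3, 1]
Event 5: SEND 1->0: VV[1][1]++ -> VV[1]=[0, 4, 0], msg_vec=[0, 4, 0]; VV[0]=max(VV[0],msg_vec) then VV[0][0]++ -> VV[0]=[3, 4, 0]
Event 6: LOCAL 1: VV[1][1]++ -> VV[1]=[0, 5, 0]
Event 7: LOCAL 0: VV[0][0]++ -> VV[0]=[4, 4, 0]
Event 1 stamp: [0, 1, 0]
Event 3 stamp: [0, 3, 0]
[0, 1, 0] <= [0, 3, 0]? True. Equal? False. Happens-before: True

Answer: yes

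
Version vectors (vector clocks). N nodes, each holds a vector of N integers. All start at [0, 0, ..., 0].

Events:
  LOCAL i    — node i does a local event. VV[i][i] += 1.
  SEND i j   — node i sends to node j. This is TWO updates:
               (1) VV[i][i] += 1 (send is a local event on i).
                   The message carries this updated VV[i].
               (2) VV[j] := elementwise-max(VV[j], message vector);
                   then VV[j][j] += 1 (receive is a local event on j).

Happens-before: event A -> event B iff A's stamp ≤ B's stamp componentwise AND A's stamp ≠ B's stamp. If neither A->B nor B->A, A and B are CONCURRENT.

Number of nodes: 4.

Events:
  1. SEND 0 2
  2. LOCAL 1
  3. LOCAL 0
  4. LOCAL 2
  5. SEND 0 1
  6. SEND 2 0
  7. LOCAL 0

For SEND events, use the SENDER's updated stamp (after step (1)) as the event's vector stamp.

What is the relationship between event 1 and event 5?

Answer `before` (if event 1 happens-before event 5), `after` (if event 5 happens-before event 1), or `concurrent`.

Answer: before

Derivation:
Initial: VV[0]=[0, 0, 0, 0]
Initial: VV[1]=[0, 0, 0, 0]
Initial: VV[2]=[0, 0, 0, 0]
Initial: VV[3]=[0, 0, 0, 0]
Event 1: SEND 0->2: VV[0][0]++ -> VV[0]=[1, 0, 0, 0], msg_vec=[1, 0, 0, 0]; VV[2]=max(VV[2],msg_vec) then VV[2][2]++ -> VV[2]=[1, 0, 1, 0]
Event 2: LOCAL 1: VV[1][1]++ -> VV[1]=[0, 1, 0, 0]
Event 3: LOCAL 0: VV[0][0]++ -> VV[0]=[2, 0, 0, 0]
Event 4: LOCAL 2: VV[2][2]++ -> VV[2]=[1, 0, 2, 0]
Event 5: SEND 0->1: VV[0][0]++ -> VV[0]=[3, 0, 0, 0], msg_vec=[3, 0, 0, 0]; VV[1]=max(VV[1],msg_vec) then VV[1][1]++ -> VV[1]=[3, 2, 0, 0]
Event 6: SEND 2->0: VV[2][2]++ -> VV[2]=[1, 0, 3, 0], msg_vec=[1, 0, 3, 0]; VV[0]=max(VV[0],msg_vec) then VV[0][0]++ -> VV[0]=[4, 0, 3, 0]
Event 7: LOCAL 0: VV[0][0]++ -> VV[0]=[5, 0, 3, 0]
Event 1 stamp: [1, 0, 0, 0]
Event 5 stamp: [3, 0, 0, 0]
[1, 0, 0, 0] <= [3, 0, 0, 0]? True
[3, 0, 0, 0] <= [1, 0, 0, 0]? False
Relation: before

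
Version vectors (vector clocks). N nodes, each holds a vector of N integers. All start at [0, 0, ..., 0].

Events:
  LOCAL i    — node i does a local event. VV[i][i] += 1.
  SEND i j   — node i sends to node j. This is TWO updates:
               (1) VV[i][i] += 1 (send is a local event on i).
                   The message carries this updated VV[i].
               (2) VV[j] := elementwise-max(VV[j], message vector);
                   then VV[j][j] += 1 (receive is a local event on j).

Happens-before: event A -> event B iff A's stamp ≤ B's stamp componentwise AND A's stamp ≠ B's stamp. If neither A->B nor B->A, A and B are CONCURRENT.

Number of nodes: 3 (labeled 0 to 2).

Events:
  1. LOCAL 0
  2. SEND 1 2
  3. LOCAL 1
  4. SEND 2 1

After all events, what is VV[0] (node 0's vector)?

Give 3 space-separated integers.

Initial: VV[0]=[0, 0, 0]
Initial: VV[1]=[0, 0, 0]
Initial: VV[2]=[0, 0, 0]
Event 1: LOCAL 0: VV[0][0]++ -> VV[0]=[1, 0, 0]
Event 2: SEND 1->2: VV[1][1]++ -> VV[1]=[0, 1, 0], msg_vec=[0, 1, 0]; VV[2]=max(VV[2],msg_vec) then VV[2][2]++ -> VV[2]=[0, 1, 1]
Event 3: LOCAL 1: VV[1][1]++ -> VV[1]=[0, 2, 0]
Event 4: SEND 2->1: VV[2][2]++ -> VV[2]=[0, 1, 2], msg_vec=[0, 1, 2]; VV[1]=max(VV[1],msg_vec) then VV[1][1]++ -> VV[1]=[0, 3, 2]
Final vectors: VV[0]=[1, 0, 0]; VV[1]=[0, 3, 2]; VV[2]=[0, 1, 2]

Answer: 1 0 0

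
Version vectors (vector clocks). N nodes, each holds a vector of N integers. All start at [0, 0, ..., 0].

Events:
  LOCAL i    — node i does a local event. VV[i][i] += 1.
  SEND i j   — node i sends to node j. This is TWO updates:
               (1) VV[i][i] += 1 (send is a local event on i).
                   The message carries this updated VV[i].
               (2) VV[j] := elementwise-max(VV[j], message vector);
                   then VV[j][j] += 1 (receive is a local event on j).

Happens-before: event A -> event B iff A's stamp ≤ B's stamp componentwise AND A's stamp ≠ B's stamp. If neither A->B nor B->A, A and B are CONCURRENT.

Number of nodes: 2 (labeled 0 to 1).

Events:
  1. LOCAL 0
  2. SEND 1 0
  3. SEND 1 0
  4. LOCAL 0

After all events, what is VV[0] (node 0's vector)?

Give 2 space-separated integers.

Answer: 4 2

Derivation:
Initial: VV[0]=[0, 0]
Initial: VV[1]=[0, 0]
Event 1: LOCAL 0: VV[0][0]++ -> VV[0]=[1, 0]
Event 2: SEND 1->0: VV[1][1]++ -> VV[1]=[0, 1], msg_vec=[0, 1]; VV[0]=max(VV[0],msg_vec) then VV[0][0]++ -> VV[0]=[2, 1]
Event 3: SEND 1->0: VV[1][1]++ -> VV[1]=[0, 2], msg_vec=[0, 2]; VV[0]=max(VV[0],msg_vec) then VV[0][0]++ -> VV[0]=[3, 2]
Event 4: LOCAL 0: VV[0][0]++ -> VV[0]=[4, 2]
Final vectors: VV[0]=[4, 2]; VV[1]=[0, 2]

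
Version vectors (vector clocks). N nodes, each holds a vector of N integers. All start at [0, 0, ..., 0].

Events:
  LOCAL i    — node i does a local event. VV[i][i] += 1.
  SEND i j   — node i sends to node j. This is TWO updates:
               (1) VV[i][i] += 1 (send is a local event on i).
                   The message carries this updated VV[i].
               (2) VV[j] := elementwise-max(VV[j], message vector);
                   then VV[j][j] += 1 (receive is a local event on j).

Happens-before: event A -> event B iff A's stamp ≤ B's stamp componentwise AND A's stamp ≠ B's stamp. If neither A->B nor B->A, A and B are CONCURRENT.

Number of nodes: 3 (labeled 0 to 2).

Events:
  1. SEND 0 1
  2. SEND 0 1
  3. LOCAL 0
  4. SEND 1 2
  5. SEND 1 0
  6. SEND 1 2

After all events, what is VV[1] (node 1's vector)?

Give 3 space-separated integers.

Answer: 2 5 0

Derivation:
Initial: VV[0]=[0, 0, 0]
Initial: VV[1]=[0, 0, 0]
Initial: VV[2]=[0, 0, 0]
Event 1: SEND 0->1: VV[0][0]++ -> VV[0]=[1, 0, 0], msg_vec=[1, 0, 0]; VV[1]=max(VV[1],msg_vec) then VV[1][1]++ -> VV[1]=[1, 1, 0]
Event 2: SEND 0->1: VV[0][0]++ -> VV[0]=[2, 0, 0], msg_vec=[2, 0, 0]; VV[1]=max(VV[1],msg_vec) then VV[1][1]++ -> VV[1]=[2, 2, 0]
Event 3: LOCAL 0: VV[0][0]++ -> VV[0]=[3, 0, 0]
Event 4: SEND 1->2: VV[1][1]++ -> VV[1]=[2, 3, 0], msg_vec=[2, 3, 0]; VV[2]=max(VV[2],msg_vec) then VV[2][2]++ -> VV[2]=[2, 3, 1]
Event 5: SEND 1->0: VV[1][1]++ -> VV[1]=[2, 4, 0], msg_vec=[2, 4, 0]; VV[0]=max(VV[0],msg_vec) then VV[0][0]++ -> VV[0]=[4, 4, 0]
Event 6: SEND 1->2: VV[1][1]++ -> VV[1]=[2, 5, 0], msg_vec=[2, 5, 0]; VV[2]=max(VV[2],msg_vec) then VV[2][2]++ -> VV[2]=[2, 5, 2]
Final vectors: VV[0]=[4, 4, 0]; VV[1]=[2, 5, 0]; VV[2]=[2, 5, 2]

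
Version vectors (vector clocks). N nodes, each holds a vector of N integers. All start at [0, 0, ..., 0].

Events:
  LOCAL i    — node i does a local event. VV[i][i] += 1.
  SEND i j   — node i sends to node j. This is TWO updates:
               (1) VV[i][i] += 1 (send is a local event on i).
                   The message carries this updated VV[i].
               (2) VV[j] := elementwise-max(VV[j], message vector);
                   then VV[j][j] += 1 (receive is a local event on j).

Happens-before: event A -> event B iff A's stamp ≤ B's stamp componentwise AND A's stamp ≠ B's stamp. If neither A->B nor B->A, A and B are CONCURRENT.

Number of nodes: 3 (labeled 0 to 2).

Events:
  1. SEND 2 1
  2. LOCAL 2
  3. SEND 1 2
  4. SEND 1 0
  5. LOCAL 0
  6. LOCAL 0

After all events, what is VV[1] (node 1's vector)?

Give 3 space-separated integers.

Initial: VV[0]=[0, 0, 0]
Initial: VV[1]=[0, 0, 0]
Initial: VV[2]=[0, 0, 0]
Event 1: SEND 2->1: VV[2][2]++ -> VV[2]=[0, 0, 1], msg_vec=[0, 0, 1]; VV[1]=max(VV[1],msg_vec) then VV[1][1]++ -> VV[1]=[0, 1, 1]
Event 2: LOCAL 2: VV[2][2]++ -> VV[2]=[0, 0, 2]
Event 3: SEND 1->2: VV[1][1]++ -> VV[1]=[0, 2, 1], msg_vec=[0, 2, 1]; VV[2]=max(VV[2],msg_vec) then VV[2][2]++ -> VV[2]=[0, 2, 3]
Event 4: SEND 1->0: VV[1][1]++ -> VV[1]=[0, 3, 1], msg_vec=[0, 3, 1]; VV[0]=max(VV[0],msg_vec) then VV[0][0]++ -> VV[0]=[1, 3, 1]
Event 5: LOCAL 0: VV[0][0]++ -> VV[0]=[2, 3, 1]
Event 6: LOCAL 0: VV[0][0]++ -> VV[0]=[3, 3, 1]
Final vectors: VV[0]=[3, 3, 1]; VV[1]=[0, 3, 1]; VV[2]=[0, 2, 3]

Answer: 0 3 1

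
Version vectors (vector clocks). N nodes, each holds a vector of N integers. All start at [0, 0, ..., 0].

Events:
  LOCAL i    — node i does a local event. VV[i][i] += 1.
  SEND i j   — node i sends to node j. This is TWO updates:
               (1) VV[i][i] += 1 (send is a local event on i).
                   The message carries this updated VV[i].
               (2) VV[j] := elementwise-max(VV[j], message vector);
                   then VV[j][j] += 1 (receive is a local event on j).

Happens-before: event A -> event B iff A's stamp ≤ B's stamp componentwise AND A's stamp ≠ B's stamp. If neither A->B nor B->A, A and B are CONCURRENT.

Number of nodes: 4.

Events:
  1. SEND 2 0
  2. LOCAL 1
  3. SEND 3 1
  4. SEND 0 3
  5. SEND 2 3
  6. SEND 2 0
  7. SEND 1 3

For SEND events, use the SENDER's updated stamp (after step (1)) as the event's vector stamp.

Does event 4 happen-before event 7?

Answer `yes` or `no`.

Initial: VV[0]=[0, 0, 0, 0]
Initial: VV[1]=[0, 0, 0, 0]
Initial: VV[2]=[0, 0, 0, 0]
Initial: VV[3]=[0, 0, 0, 0]
Event 1: SEND 2->0: VV[2][2]++ -> VV[2]=[0, 0, 1, 0], msg_vec=[0, 0, 1, 0]; VV[0]=max(VV[0],msg_vec) then VV[0][0]++ -> VV[0]=[1, 0, 1, 0]
Event 2: LOCAL 1: VV[1][1]++ -> VV[1]=[0, 1, 0, 0]
Event 3: SEND 3->1: VV[3][3]++ -> VV[3]=[0, 0, 0, 1], msg_vec=[0, 0, 0, 1]; VV[1]=max(VV[1],msg_vec) then VV[1][1]++ -> VV[1]=[0, 2, 0, 1]
Event 4: SEND 0->3: VV[0][0]++ -> VV[0]=[2, 0, 1, 0], msg_vec=[2, 0, 1, 0]; VV[3]=max(VV[3],msg_vec) then VV[3][3]++ -> VV[3]=[2, 0, 1, 2]
Event 5: SEND 2->3: VV[2][2]++ -> VV[2]=[0, 0, 2, 0], msg_vec=[0, 0, 2, 0]; VV[3]=max(VV[3],msg_vec) then VV[3][3]++ -> VV[3]=[2, 0, 2, 3]
Event 6: SEND 2->0: VV[2][2]++ -> VV[2]=[0, 0, 3, 0], msg_vec=[0, 0, 3, 0]; VV[0]=max(VV[0],msg_vec) then VV[0][0]++ -> VV[0]=[3, 0, 3, 0]
Event 7: SEND 1->3: VV[1][1]++ -> VV[1]=[0, 3, 0, 1], msg_vec=[0, 3, 0, 1]; VV[3]=max(VV[3],msg_vec) then VV[3][3]++ -> VV[3]=[2, 3, 2, 4]
Event 4 stamp: [2, 0, 1, 0]
Event 7 stamp: [0, 3, 0, 1]
[2, 0, 1, 0] <= [0, 3, 0, 1]? False. Equal? False. Happens-before: False

Answer: no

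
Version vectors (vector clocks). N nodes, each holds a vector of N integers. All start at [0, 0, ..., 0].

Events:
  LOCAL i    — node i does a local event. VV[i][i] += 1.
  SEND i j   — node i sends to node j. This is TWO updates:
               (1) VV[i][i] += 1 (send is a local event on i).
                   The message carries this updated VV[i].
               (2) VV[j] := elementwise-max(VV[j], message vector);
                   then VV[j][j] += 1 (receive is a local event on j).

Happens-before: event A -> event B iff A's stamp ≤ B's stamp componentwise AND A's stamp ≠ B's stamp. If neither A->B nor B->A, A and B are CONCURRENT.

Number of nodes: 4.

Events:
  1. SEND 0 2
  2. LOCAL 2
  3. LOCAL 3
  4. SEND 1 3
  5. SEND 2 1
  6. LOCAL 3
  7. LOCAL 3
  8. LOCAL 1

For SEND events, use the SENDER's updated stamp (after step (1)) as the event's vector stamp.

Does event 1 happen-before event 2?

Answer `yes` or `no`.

Initial: VV[0]=[0, 0, 0, 0]
Initial: VV[1]=[0, 0, 0, 0]
Initial: VV[2]=[0, 0, 0, 0]
Initial: VV[3]=[0, 0, 0, 0]
Event 1: SEND 0->2: VV[0][0]++ -> VV[0]=[1, 0, 0, 0], msg_vec=[1, 0, 0, 0]; VV[2]=max(VV[2],msg_vec) then VV[2][2]++ -> VV[2]=[1, 0, 1, 0]
Event 2: LOCAL 2: VV[2][2]++ -> VV[2]=[1, 0, 2, 0]
Event 3: LOCAL 3: VV[3][3]++ -> VV[3]=[0, 0, 0, 1]
Event 4: SEND 1->3: VV[1][1]++ -> VV[1]=[0, 1, 0, 0], msg_vec=[0, 1, 0, 0]; VV[3]=max(VV[3],msg_vec) then VV[3][3]++ -> VV[3]=[0, 1, 0, 2]
Event 5: SEND 2->1: VV[2][2]++ -> VV[2]=[1, 0, 3, 0], msg_vec=[1, 0, 3, 0]; VV[1]=max(VV[1],msg_vec) then VV[1][1]++ -> VV[1]=[1, 2, 3, 0]
Event 6: LOCAL 3: VV[3][3]++ -> VV[3]=[0, 1, 0, 3]
Event 7: LOCAL 3: VV[3][3]++ -> VV[3]=[0, 1, 0, 4]
Event 8: LOCAL 1: VV[1][1]++ -> VV[1]=[1, 3, 3, 0]
Event 1 stamp: [1, 0, 0, 0]
Event 2 stamp: [1, 0, 2, 0]
[1, 0, 0, 0] <= [1, 0, 2, 0]? True. Equal? False. Happens-before: True

Answer: yes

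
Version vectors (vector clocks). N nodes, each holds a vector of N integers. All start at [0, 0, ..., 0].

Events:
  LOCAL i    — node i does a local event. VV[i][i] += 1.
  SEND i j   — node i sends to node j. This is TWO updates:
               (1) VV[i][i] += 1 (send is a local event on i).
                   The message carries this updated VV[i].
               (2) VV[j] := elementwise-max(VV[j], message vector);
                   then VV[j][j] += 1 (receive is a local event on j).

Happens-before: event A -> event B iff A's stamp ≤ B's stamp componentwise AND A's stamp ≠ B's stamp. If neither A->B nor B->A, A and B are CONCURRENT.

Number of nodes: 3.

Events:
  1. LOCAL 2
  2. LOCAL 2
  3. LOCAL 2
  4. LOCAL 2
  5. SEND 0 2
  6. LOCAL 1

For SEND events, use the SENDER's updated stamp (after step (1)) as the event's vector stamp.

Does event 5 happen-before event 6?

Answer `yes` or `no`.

Answer: no

Derivation:
Initial: VV[0]=[0, 0, 0]
Initial: VV[1]=[0, 0, 0]
Initial: VV[2]=[0, 0, 0]
Event 1: LOCAL 2: VV[2][2]++ -> VV[2]=[0, 0, 1]
Event 2: LOCAL 2: VV[2][2]++ -> VV[2]=[0, 0, 2]
Event 3: LOCAL 2: VV[2][2]++ -> VV[2]=[0, 0, 3]
Event 4: LOCAL 2: VV[2][2]++ -> VV[2]=[0, 0, 4]
Event 5: SEND 0->2: VV[0][0]++ -> VV[0]=[1, 0, 0], msg_vec=[1, 0, 0]; VV[2]=max(VV[2],msg_vec) then VV[2][2]++ -> VV[2]=[1, 0, 5]
Event 6: LOCAL 1: VV[1][1]++ -> VV[1]=[0, 1, 0]
Event 5 stamp: [1, 0, 0]
Event 6 stamp: [0, 1, 0]
[1, 0, 0] <= [0, 1, 0]? False. Equal? False. Happens-before: False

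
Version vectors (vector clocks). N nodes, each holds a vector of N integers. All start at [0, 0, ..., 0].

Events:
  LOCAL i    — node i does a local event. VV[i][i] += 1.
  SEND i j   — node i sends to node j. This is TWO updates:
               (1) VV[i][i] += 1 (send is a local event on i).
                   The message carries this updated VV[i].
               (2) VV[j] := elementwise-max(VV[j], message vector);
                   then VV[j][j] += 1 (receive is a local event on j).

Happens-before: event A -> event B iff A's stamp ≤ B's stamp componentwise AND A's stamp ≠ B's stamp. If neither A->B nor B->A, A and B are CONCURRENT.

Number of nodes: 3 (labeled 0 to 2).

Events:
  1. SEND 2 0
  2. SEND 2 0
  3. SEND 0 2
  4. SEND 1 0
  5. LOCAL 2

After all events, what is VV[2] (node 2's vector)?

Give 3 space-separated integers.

Initial: VV[0]=[0, 0, 0]
Initial: VV[1]=[0, 0, 0]
Initial: VV[2]=[0, 0, 0]
Event 1: SEND 2->0: VV[2][2]++ -> VV[2]=[0, 0, 1], msg_vec=[0, 0, 1]; VV[0]=max(VV[0],msg_vec) then VV[0][0]++ -> VV[0]=[1, 0, 1]
Event 2: SEND 2->0: VV[2][2]++ -> VV[2]=[0, 0, 2], msg_vec=[0, 0, 2]; VV[0]=max(VV[0],msg_vec) then VV[0][0]++ -> VV[0]=[2, 0, 2]
Event 3: SEND 0->2: VV[0][0]++ -> VV[0]=[3, 0, 2], msg_vec=[3, 0, 2]; VV[2]=max(VV[2],msg_vec) then VV[2][2]++ -> VV[2]=[3, 0, 3]
Event 4: SEND 1->0: VV[1][1]++ -> VV[1]=[0, 1, 0], msg_vec=[0, 1, 0]; VV[0]=max(VV[0],msg_vec) then VV[0][0]++ -> VV[0]=[4, 1, 2]
Event 5: LOCAL 2: VV[2][2]++ -> VV[2]=[3, 0, 4]
Final vectors: VV[0]=[4, 1, 2]; VV[1]=[0, 1, 0]; VV[2]=[3, 0, 4]

Answer: 3 0 4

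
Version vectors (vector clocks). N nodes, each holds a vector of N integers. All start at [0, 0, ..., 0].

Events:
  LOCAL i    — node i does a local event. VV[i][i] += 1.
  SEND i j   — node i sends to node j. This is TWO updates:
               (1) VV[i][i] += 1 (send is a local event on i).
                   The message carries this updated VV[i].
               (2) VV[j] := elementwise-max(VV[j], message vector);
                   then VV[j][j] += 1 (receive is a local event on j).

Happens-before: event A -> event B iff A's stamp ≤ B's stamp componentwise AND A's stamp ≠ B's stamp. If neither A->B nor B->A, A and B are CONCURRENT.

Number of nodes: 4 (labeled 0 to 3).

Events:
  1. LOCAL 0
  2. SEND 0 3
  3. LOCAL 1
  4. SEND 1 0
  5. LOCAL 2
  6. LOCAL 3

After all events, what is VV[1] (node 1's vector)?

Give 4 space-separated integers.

Answer: 0 2 0 0

Derivation:
Initial: VV[0]=[0, 0, 0, 0]
Initial: VV[1]=[0, 0, 0, 0]
Initial: VV[2]=[0, 0, 0, 0]
Initial: VV[3]=[0, 0, 0, 0]
Event 1: LOCAL 0: VV[0][0]++ -> VV[0]=[1, 0, 0, 0]
Event 2: SEND 0->3: VV[0][0]++ -> VV[0]=[2, 0, 0, 0], msg_vec=[2, 0, 0, 0]; VV[3]=max(VV[3],msg_vec) then VV[3][3]++ -> VV[3]=[2, 0, 0, 1]
Event 3: LOCAL 1: VV[1][1]++ -> VV[1]=[0, 1, 0, 0]
Event 4: SEND 1->0: VV[1][1]++ -> VV[1]=[0, 2, 0, 0], msg_vec=[0, 2, 0, 0]; VV[0]=max(VV[0],msg_vec) then VV[0][0]++ -> VV[0]=[3, 2, 0, 0]
Event 5: LOCAL 2: VV[2][2]++ -> VV[2]=[0, 0, 1, 0]
Event 6: LOCAL 3: VV[3][3]++ -> VV[3]=[2, 0, 0, 2]
Final vectors: VV[0]=[3, 2, 0, 0]; VV[1]=[0, 2, 0, 0]; VV[2]=[0, 0, 1, 0]; VV[3]=[2, 0, 0, 2]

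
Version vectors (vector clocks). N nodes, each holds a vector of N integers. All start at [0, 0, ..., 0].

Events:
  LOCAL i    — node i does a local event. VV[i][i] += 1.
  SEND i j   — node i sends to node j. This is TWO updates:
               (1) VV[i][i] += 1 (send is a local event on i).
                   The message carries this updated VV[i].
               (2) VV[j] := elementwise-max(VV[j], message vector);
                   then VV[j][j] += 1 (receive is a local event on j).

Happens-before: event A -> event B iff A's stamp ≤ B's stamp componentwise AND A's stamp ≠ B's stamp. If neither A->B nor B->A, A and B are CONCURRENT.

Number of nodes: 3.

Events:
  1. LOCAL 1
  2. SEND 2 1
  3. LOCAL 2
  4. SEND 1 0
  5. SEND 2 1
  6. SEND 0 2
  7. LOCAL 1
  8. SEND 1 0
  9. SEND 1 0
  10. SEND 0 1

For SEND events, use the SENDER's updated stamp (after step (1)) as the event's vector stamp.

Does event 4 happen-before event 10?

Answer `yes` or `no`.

Initial: VV[0]=[0, 0, 0]
Initial: VV[1]=[0, 0, 0]
Initial: VV[2]=[0, 0, 0]
Event 1: LOCAL 1: VV[1][1]++ -> VV[1]=[0, 1, 0]
Event 2: SEND 2->1: VV[2][2]++ -> VV[2]=[0, 0, 1], msg_vec=[0, 0, 1]; VV[1]=max(VV[1],msg_vec) then VV[1][1]++ -> VV[1]=[0, 2, 1]
Event 3: LOCAL 2: VV[2][2]++ -> VV[2]=[0, 0, 2]
Event 4: SEND 1->0: VV[1][1]++ -> VV[1]=[0, 3, 1], msg_vec=[0, 3, 1]; VV[0]=max(VV[0],msg_vec) then VV[0][0]++ -> VV[0]=[1, 3, 1]
Event 5: SEND 2->1: VV[2][2]++ -> VV[2]=[0, 0, 3], msg_vec=[0, 0, 3]; VV[1]=max(VV[1],msg_vec) then VV[1][1]++ -> VV[1]=[0, 4, 3]
Event 6: SEND 0->2: VV[0][0]++ -> VV[0]=[2, 3, 1], msg_vec=[2, 3, 1]; VV[2]=max(VV[2],msg_vec) then VV[2][2]++ -> VV[2]=[2, 3, 4]
Event 7: LOCAL 1: VV[1][1]++ -> VV[1]=[0, 5, 3]
Event 8: SEND 1->0: VV[1][1]++ -> VV[1]=[0, 6, 3], msg_vec=[0, 6, 3]; VV[0]=max(VV[0],msg_vec) then VV[0][0]++ -> VV[0]=[3, 6, 3]
Event 9: SEND 1->0: VV[1][1]++ -> VV[1]=[0, 7, 3], msg_vec=[0, 7, 3]; VV[0]=max(VV[0],msg_vec) then VV[0][0]++ -> VV[0]=[4, 7, 3]
Event 10: SEND 0->1: VV[0][0]++ -> VV[0]=[5, 7, 3], msg_vec=[5, 7, 3]; VV[1]=max(VV[1],msg_vec) then VV[1][1]++ -> VV[1]=[5, 8, 3]
Event 4 stamp: [0, 3, 1]
Event 10 stamp: [5, 7, 3]
[0, 3, 1] <= [5, 7, 3]? True. Equal? False. Happens-before: True

Answer: yes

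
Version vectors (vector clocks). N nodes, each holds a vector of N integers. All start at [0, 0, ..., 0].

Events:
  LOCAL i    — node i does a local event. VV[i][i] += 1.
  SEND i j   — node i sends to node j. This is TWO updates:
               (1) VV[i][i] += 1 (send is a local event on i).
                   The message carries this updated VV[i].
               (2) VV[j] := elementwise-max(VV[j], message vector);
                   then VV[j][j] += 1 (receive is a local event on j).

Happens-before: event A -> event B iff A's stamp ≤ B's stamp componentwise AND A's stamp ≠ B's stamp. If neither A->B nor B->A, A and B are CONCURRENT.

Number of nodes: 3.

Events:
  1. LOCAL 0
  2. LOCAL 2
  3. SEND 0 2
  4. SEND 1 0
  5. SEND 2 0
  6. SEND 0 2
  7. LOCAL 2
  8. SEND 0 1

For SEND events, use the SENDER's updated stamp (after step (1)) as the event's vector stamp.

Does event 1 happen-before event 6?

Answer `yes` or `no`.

Initial: VV[0]=[0, 0, 0]
Initial: VV[1]=[0, 0, 0]
Initial: VV[2]=[0, 0, 0]
Event 1: LOCAL 0: VV[0][0]++ -> VV[0]=[1, 0, 0]
Event 2: LOCAL 2: VV[2][2]++ -> VV[2]=[0, 0, 1]
Event 3: SEND 0->2: VV[0][0]++ -> VV[0]=[2, 0, 0], msg_vec=[2, 0, 0]; VV[2]=max(VV[2],msg_vec) then VV[2][2]++ -> VV[2]=[2, 0, 2]
Event 4: SEND 1->0: VV[1][1]++ -> VV[1]=[0, 1, 0], msg_vec=[0, 1, 0]; VV[0]=max(VV[0],msg_vec) then VV[0][0]++ -> VV[0]=[3, 1, 0]
Event 5: SEND 2->0: VV[2][2]++ -> VV[2]=[2, 0, 3], msg_vec=[2, 0, 3]; VV[0]=max(VV[0],msg_vec) then VV[0][0]++ -> VV[0]=[4, 1, 3]
Event 6: SEND 0->2: VV[0][0]++ -> VV[0]=[5, 1, 3], msg_vec=[5, 1, 3]; VV[2]=max(VV[2],msg_vec) then VV[2][2]++ -> VV[2]=[5, 1, 4]
Event 7: LOCAL 2: VV[2][2]++ -> VV[2]=[5, 1, 5]
Event 8: SEND 0->1: VV[0][0]++ -> VV[0]=[6, 1, 3], msg_vec=[6, 1, 3]; VV[1]=max(VV[1],msg_vec) then VV[1][1]++ -> VV[1]=[6, 2, 3]
Event 1 stamp: [1, 0, 0]
Event 6 stamp: [5, 1, 3]
[1, 0, 0] <= [5, 1, 3]? True. Equal? False. Happens-before: True

Answer: yes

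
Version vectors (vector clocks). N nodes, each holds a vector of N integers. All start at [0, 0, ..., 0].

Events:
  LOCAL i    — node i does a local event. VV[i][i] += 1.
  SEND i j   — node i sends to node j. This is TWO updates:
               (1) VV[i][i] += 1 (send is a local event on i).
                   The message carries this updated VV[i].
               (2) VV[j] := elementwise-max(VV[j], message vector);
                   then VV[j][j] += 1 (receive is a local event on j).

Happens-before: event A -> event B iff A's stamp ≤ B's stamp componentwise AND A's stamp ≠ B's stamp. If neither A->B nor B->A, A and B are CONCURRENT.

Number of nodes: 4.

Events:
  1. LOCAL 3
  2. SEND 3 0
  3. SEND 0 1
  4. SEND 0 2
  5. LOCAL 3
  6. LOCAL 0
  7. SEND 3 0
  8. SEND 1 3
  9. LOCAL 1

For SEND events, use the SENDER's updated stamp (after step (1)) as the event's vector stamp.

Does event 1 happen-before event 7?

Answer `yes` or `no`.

Answer: yes

Derivation:
Initial: VV[0]=[0, 0, 0, 0]
Initial: VV[1]=[0, 0, 0, 0]
Initial: VV[2]=[0, 0, 0, 0]
Initial: VV[3]=[0, 0, 0, 0]
Event 1: LOCAL 3: VV[3][3]++ -> VV[3]=[0, 0, 0, 1]
Event 2: SEND 3->0: VV[3][3]++ -> VV[3]=[0, 0, 0, 2], msg_vec=[0, 0, 0, 2]; VV[0]=max(VV[0],msg_vec) then VV[0][0]++ -> VV[0]=[1, 0, 0, 2]
Event 3: SEND 0->1: VV[0][0]++ -> VV[0]=[2, 0, 0, 2], msg_vec=[2, 0, 0, 2]; VV[1]=max(VV[1],msg_vec) then VV[1][1]++ -> VV[1]=[2, 1, 0, 2]
Event 4: SEND 0->2: VV[0][0]++ -> VV[0]=[3, 0, 0, 2], msg_vec=[3, 0, 0, 2]; VV[2]=max(VV[2],msg_vec) then VV[2][2]++ -> VV[2]=[3, 0, 1, 2]
Event 5: LOCAL 3: VV[3][3]++ -> VV[3]=[0, 0, 0, 3]
Event 6: LOCAL 0: VV[0][0]++ -> VV[0]=[4, 0, 0, 2]
Event 7: SEND 3->0: VV[3][3]++ -> VV[3]=[0, 0, 0, 4], msg_vec=[0, 0, 0, 4]; VV[0]=max(VV[0],msg_vec) then VV[0][0]++ -> VV[0]=[5, 0, 0, 4]
Event 8: SEND 1->3: VV[1][1]++ -> VV[1]=[2, 2, 0, 2], msg_vec=[2, 2, 0, 2]; VV[3]=max(VV[3],msg_vec) then VV[3][3]++ -> VV[3]=[2, 2, 0, 5]
Event 9: LOCAL 1: VV[1][1]++ -> VV[1]=[2, 3, 0, 2]
Event 1 stamp: [0, 0, 0, 1]
Event 7 stamp: [0, 0, 0, 4]
[0, 0, 0, 1] <= [0, 0, 0, 4]? True. Equal? False. Happens-before: True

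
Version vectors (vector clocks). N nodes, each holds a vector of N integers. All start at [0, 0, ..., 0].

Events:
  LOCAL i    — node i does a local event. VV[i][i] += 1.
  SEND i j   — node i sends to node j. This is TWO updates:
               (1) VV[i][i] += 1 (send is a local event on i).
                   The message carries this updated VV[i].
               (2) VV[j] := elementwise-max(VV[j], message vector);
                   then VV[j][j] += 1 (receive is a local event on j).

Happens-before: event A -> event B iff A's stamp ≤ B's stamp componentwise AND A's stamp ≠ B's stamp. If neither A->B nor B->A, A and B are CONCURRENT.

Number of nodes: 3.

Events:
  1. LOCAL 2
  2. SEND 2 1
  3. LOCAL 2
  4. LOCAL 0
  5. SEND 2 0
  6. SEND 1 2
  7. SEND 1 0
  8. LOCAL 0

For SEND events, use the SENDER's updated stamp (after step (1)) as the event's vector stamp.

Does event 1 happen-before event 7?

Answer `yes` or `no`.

Initial: VV[0]=[0, 0, 0]
Initial: VV[1]=[0, 0, 0]
Initial: VV[2]=[0, 0, 0]
Event 1: LOCAL 2: VV[2][2]++ -> VV[2]=[0, 0, 1]
Event 2: SEND 2->1: VV[2][2]++ -> VV[2]=[0, 0, 2], msg_vec=[0, 0, 2]; VV[1]=max(VV[1],msg_vec) then VV[1][1]++ -> VV[1]=[0, 1, 2]
Event 3: LOCAL 2: VV[2][2]++ -> VV[2]=[0, 0, 3]
Event 4: LOCAL 0: VV[0][0]++ -> VV[0]=[1, 0, 0]
Event 5: SEND 2->0: VV[2][2]++ -> VV[2]=[0, 0, 4], msg_vec=[0, 0, 4]; VV[0]=max(VV[0],msg_vec) then VV[0][0]++ -> VV[0]=[2, 0, 4]
Event 6: SEND 1->2: VV[1][1]++ -> VV[1]=[0, 2, 2], msg_vec=[0, 2, 2]; VV[2]=max(VV[2],msg_vec) then VV[2][2]++ -> VV[2]=[0, 2, 5]
Event 7: SEND 1->0: VV[1][1]++ -> VV[1]=[0, 3, 2], msg_vec=[0, 3, 2]; VV[0]=max(VV[0],msg_vec) then VV[0][0]++ -> VV[0]=[3, 3, 4]
Event 8: LOCAL 0: VV[0][0]++ -> VV[0]=[4, 3, 4]
Event 1 stamp: [0, 0, 1]
Event 7 stamp: [0, 3, 2]
[0, 0, 1] <= [0, 3, 2]? True. Equal? False. Happens-before: True

Answer: yes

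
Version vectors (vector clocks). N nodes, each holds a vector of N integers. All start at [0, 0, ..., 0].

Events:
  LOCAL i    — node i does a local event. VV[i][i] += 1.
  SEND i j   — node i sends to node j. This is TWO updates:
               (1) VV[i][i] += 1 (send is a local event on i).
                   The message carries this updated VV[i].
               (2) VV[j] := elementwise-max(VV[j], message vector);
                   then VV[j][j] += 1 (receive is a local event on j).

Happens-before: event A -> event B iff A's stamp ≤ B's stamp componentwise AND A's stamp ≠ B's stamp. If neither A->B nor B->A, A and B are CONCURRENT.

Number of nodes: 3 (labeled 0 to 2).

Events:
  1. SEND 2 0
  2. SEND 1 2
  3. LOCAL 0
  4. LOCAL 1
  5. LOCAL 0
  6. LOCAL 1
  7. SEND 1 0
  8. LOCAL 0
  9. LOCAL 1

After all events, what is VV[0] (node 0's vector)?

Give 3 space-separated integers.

Initial: VV[0]=[0, 0, 0]
Initial: VV[1]=[0, 0, 0]
Initial: VV[2]=[0, 0, 0]
Event 1: SEND 2->0: VV[2][2]++ -> VV[2]=[0, 0, 1], msg_vec=[0, 0, 1]; VV[0]=max(VV[0],msg_vec) then VV[0][0]++ -> VV[0]=[1, 0, 1]
Event 2: SEND 1->2: VV[1][1]++ -> VV[1]=[0, 1, 0], msg_vec=[0, 1, 0]; VV[2]=max(VV[2],msg_vec) then VV[2][2]++ -> VV[2]=[0, 1, 2]
Event 3: LOCAL 0: VV[0][0]++ -> VV[0]=[2, 0, 1]
Event 4: LOCAL 1: VV[1][1]++ -> VV[1]=[0, 2, 0]
Event 5: LOCAL 0: VV[0][0]++ -> VV[0]=[3, 0, 1]
Event 6: LOCAL 1: VV[1][1]++ -> VV[1]=[0, 3, 0]
Event 7: SEND 1->0: VV[1][1]++ -> VV[1]=[0, 4, 0], msg_vec=[0, 4, 0]; VV[0]=max(VV[0],msg_vec) then VV[0][0]++ -> VV[0]=[4, 4, 1]
Event 8: LOCAL 0: VV[0][0]++ -> VV[0]=[5, 4, 1]
Event 9: LOCAL 1: VV[1][1]++ -> VV[1]=[0, 5, 0]
Final vectors: VV[0]=[5, 4, 1]; VV[1]=[0, 5, 0]; VV[2]=[0, 1, 2]

Answer: 5 4 1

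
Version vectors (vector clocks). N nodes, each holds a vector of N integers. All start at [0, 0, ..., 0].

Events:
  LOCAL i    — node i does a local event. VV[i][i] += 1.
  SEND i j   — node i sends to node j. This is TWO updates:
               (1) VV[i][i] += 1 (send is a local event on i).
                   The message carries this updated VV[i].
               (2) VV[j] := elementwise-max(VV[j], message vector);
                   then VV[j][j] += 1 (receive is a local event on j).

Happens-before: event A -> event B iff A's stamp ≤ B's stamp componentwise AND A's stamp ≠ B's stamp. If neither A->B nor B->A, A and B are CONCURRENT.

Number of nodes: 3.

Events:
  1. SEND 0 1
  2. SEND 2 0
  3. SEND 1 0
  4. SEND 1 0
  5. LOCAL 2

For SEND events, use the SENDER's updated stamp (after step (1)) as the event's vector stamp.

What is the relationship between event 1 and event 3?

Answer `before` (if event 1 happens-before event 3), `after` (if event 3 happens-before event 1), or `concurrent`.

Answer: before

Derivation:
Initial: VV[0]=[0, 0, 0]
Initial: VV[1]=[0, 0, 0]
Initial: VV[2]=[0, 0, 0]
Event 1: SEND 0->1: VV[0][0]++ -> VV[0]=[1, 0, 0], msg_vec=[1, 0, 0]; VV[1]=max(VV[1],msg_vec) then VV[1][1]++ -> VV[1]=[1, 1, 0]
Event 2: SEND 2->0: VV[2][2]++ -> VV[2]=[0, 0, 1], msg_vec=[0, 0, 1]; VV[0]=max(VV[0],msg_vec) then VV[0][0]++ -> VV[0]=[2, 0, 1]
Event 3: SEND 1->0: VV[1][1]++ -> VV[1]=[1, 2, 0], msg_vec=[1, 2, 0]; VV[0]=max(VV[0],msg_vec) then VV[0][0]++ -> VV[0]=[3, 2, 1]
Event 4: SEND 1->0: VV[1][1]++ -> VV[1]=[1, 3, 0], msg_vec=[1, 3, 0]; VV[0]=max(VV[0],msg_vec) then VV[0][0]++ -> VV[0]=[4, 3, 1]
Event 5: LOCAL 2: VV[2][2]++ -> VV[2]=[0, 0, 2]
Event 1 stamp: [1, 0, 0]
Event 3 stamp: [1, 2, 0]
[1, 0, 0] <= [1, 2, 0]? True
[1, 2, 0] <= [1, 0, 0]? False
Relation: before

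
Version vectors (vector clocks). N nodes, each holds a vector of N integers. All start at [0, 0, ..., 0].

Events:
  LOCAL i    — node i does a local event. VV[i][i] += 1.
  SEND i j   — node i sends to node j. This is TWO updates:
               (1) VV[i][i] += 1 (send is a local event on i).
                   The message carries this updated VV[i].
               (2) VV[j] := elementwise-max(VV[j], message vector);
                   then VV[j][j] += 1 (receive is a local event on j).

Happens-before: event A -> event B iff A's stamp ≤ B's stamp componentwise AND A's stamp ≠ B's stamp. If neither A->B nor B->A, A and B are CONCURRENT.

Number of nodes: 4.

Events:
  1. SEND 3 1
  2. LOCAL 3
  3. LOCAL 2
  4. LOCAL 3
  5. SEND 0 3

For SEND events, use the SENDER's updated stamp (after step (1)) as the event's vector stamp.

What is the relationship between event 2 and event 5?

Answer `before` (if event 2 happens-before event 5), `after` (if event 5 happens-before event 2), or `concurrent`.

Initial: VV[0]=[0, 0, 0, 0]
Initial: VV[1]=[0, 0, 0, 0]
Initial: VV[2]=[0, 0, 0, 0]
Initial: VV[3]=[0, 0, 0, 0]
Event 1: SEND 3->1: VV[3][3]++ -> VV[3]=[0, 0, 0, 1], msg_vec=[0, 0, 0, 1]; VV[1]=max(VV[1],msg_vec) then VV[1][1]++ -> VV[1]=[0, 1, 0, 1]
Event 2: LOCAL 3: VV[3][3]++ -> VV[3]=[0, 0, 0, 2]
Event 3: LOCAL 2: VV[2][2]++ -> VV[2]=[0, 0, 1, 0]
Event 4: LOCAL 3: VV[3][3]++ -> VV[3]=[0, 0, 0, 3]
Event 5: SEND 0->3: VV[0][0]++ -> VV[0]=[1, 0, 0, 0], msg_vec=[1, 0, 0, 0]; VV[3]=max(VV[3],msg_vec) then VV[3][3]++ -> VV[3]=[1, 0, 0, 4]
Event 2 stamp: [0, 0, 0, 2]
Event 5 stamp: [1, 0, 0, 0]
[0, 0, 0, 2] <= [1, 0, 0, 0]? False
[1, 0, 0, 0] <= [0, 0, 0, 2]? False
Relation: concurrent

Answer: concurrent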